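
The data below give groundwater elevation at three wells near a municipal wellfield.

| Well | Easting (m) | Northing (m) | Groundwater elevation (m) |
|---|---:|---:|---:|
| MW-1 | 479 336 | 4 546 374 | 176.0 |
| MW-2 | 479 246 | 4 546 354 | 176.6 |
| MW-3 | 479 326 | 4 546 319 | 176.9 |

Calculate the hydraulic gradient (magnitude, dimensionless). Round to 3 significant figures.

0.0161

Taking MW-1 as reference: MW-2−MW-1 = (-90, -20, +0.6); MW-3−MW-1 = (-10, -55, +0.9).
Solve a·Δx + b·Δy = Δh: det = (-90)·(-55) − (-10)·(-20) = 4750.
∂h/∂x = [(+0.6)·(-55) − (+0.9)·(-20)] / 4750 = -0.003158
∂h/∂y = [(-90)·(+0.9) − (-10)·(+0.6)] / 4750 = -0.01579
|∇h| = √(-0.003158² + -0.01579²) = 0.0161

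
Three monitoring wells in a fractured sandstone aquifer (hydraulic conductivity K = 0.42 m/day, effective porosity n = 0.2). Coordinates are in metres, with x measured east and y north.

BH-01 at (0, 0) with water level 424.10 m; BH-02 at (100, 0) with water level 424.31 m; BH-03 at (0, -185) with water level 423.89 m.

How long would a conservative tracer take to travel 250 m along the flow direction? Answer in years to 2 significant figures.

140 years

∂h/∂x = (424.31 − 424.10) / (100 − 0) = +0.002100
∂h/∂y = (423.89 − 424.10) / (-185 − 0) = +0.001135
|∇h| = √(0.002100² + 0.001135²) = 0.002387
Seepage velocity v = K·i/n = 0.42 × 0.002387 / 0.2 = 0.005013 m/day.
t = 250 / 0.005013 = 4.987e+04 days = 137 years.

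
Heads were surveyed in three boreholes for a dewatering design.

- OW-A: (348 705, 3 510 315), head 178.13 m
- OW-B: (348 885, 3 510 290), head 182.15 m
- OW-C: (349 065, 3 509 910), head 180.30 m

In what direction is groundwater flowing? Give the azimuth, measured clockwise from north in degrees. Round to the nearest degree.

Taking OW-A as reference: OW-B−OW-A = (180, -25, +4.02); OW-C−OW-A = (360, -405, +2.17).
Determinant of the coordinate differences = 180·(-405) − 360·(-25) = -63900.
∂h/∂x = [(+4.02)·(-405) − (+2.17)·(-25)] / -63900 = +0.02463
∂h/∂y = [180·(+2.17) − 360·(+4.02)] / -63900 = +0.01654
Flow direction (−∇h) has components (-0.02463 E, -0.01654 N).
Azimuth = atan2(E, N) = atan2(-0.02463, -0.01654) = 236.1° ≈ 236°.

236°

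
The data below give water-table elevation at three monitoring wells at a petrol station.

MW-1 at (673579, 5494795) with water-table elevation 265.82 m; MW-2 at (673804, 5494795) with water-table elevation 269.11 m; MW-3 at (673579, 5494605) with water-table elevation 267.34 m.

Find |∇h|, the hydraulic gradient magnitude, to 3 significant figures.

∂h/∂x = (269.11 − 265.82) / (673804 − 673579) = +0.01462
∂h/∂y = (267.34 − 265.82) / (5494605 − 5494795) = -0.008000
|∇h| = √(0.01462² + -0.008000²) = 0.01667

0.0167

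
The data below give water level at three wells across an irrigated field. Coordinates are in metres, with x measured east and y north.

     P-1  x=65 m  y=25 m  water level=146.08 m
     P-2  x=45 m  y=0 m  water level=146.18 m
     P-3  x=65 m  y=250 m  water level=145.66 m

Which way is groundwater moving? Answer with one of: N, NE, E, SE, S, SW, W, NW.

Differences from P-1: to P-2 (Δx, Δy, Δh) = (-20, -25, +0.10); to P-3 = (0, 225, -0.42).
Determinant of the coordinate differences = (-20)·225 − 0·(-25) = -4500.
∂h/∂x = [(+0.10)·225 − (-0.42)·(-25)] / -4500 = -0.002667
∂h/∂y = [(-20)·(-0.42) − 0·(+0.10)] / -4500 = -0.001867
Flow = −∇h = (+0.002667 east, +0.001867 north), which points northeast.

NE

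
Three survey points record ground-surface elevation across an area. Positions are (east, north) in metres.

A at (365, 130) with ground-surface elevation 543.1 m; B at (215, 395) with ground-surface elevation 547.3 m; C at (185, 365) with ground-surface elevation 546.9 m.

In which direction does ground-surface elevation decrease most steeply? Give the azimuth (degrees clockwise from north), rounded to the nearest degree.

Taking A as reference: B−A = (-150, 265, +4.2); C−A = (-180, 235, +3.8).
Determinant of the coordinate differences = (-150)·235 − (-180)·265 = 12450.
∂z/∂x = [(+4.2)·235 − (+3.8)·265] / 12450 = -0.001606
∂z/∂y = [(-150)·(+3.8) − (-180)·(+4.2)] / 12450 = +0.01494
Steepest decrease is along −∇f: components (+0.001606 E, -0.01494 N).
Azimuth = atan2(+0.001606, -0.01494) = 173.9° ≈ 174°.

174°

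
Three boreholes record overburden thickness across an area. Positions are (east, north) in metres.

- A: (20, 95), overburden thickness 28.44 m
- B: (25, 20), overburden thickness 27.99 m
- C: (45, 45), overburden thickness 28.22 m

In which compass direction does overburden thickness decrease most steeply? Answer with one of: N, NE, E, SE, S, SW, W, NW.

SW

Differences from A: to B (Δx, Δy, Δh) = (5, -75, -0.45); to C = (25, -50, -0.22).
Solve a·Δx + b·Δy = Δd: det = 5·(-50) − 25·(-75) = 1625.
∂d/∂x = [(-0.45)·(-50) − (-0.22)·(-75)] / 1625 = +0.003692
∂d/∂y = [5·(-0.22) − 25·(-0.45)] / 1625 = +0.006246
Steepest decrease is along −∇f = (-0.003692 E, -0.006246 N) → southwest.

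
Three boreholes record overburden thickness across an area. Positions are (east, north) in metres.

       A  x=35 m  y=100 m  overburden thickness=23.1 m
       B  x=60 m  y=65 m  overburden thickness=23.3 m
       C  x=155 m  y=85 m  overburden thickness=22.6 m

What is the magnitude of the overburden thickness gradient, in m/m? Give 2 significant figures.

Differences from A: to B (Δx, Δy, Δh) = (25, -35, +0.2); to C = (120, -15, -0.5).
Determinant of the coordinate differences = 25·(-15) − 120·(-35) = 3825.
∂d/∂x = [(+0.2)·(-15) − (-0.5)·(-35)] / 3825 = -0.005359
∂d/∂y = [25·(-0.5) − 120·(+0.2)] / 3825 = -0.009542
|∇f| = √(-0.005359² + -0.009542²) = 0.01094 m/m

0.011 m/m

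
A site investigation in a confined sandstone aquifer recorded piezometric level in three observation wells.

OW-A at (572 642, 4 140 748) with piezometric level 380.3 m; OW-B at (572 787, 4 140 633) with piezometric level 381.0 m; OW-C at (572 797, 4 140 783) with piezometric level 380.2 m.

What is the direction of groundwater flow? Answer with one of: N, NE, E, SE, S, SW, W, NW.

N

Taking OW-A as reference: OW-B−OW-A = (145, -115, +0.7); OW-C−OW-A = (155, 35, -0.1).
Solve a·Δx + b·Δy = Δh: det = 145·35 − 155·(-115) = 22900.
∂h/∂x = [(+0.7)·35 − (-0.1)·(-115)] / 22900 = +0.0005677
∂h/∂y = [145·(-0.1) − 155·(+0.7)] / 22900 = -0.005371
Flow = −∇h = (-0.0005677 east, +0.005371 north), which points north.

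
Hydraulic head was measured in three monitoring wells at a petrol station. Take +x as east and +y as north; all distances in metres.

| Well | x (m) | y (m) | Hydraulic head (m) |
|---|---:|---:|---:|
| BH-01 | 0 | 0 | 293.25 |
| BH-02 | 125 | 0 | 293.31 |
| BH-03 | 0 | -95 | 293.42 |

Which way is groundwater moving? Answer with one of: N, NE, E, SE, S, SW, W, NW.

N

∂h/∂x = (293.31 − 293.25) / (125 − 0) = +0.0004800
∂h/∂y = (293.42 − 293.25) / (-95 − 0) = -0.001789
Flow = −∇h = (-0.0004800 east, +0.001789 north), which points north.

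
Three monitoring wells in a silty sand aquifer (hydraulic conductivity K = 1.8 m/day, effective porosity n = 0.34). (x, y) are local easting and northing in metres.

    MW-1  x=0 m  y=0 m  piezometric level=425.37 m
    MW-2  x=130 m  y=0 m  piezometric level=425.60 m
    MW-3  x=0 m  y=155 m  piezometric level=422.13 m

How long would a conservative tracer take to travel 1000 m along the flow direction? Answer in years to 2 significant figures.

25 years

∂h/∂x = (425.60 − 425.37) / (130 − 0) = +0.001769
∂h/∂y = (422.13 − 425.37) / (155 − 0) = -0.02090
|∇h| = √(0.001769² + -0.02090²) = 0.02097
Seepage velocity v = K·i/n = 1.8 × 0.02097 / 0.34 = 0.111 m/day.
t = 1000 / 0.111 = 9009 days = 24.7 years.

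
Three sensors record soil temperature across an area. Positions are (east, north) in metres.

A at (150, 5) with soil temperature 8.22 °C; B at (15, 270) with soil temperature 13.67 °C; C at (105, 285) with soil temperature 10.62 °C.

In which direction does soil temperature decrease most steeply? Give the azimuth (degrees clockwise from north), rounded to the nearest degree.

095°

With T = a·x + b·y + c and A as origin, the differences give:
  (-135)·a + 265·b = +5.45
  (-45)·a + 280·b = +2.40
Eliminate b (×280 and ×265, subtract): -25875·a = 890.000 → a = ∂T/∂x = -0.03440
Back-substitute: b = ∂T/∂y = +0.003043.
Steepest decrease is along −∇f: components (+0.03440 E, -0.003043 N).
Azimuth = atan2(+0.03440, -0.003043) = 95.1° ≈ 095°.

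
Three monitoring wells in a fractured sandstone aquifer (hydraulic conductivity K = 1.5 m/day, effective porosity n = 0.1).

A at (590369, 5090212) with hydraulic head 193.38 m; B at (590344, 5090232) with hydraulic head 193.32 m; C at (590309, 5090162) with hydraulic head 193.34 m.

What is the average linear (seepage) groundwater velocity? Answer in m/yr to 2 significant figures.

10 m/yr

With h = a·x + b·y + c and A as origin, the differences give:
  (-25)·a + 20·b = -0.06
  (-60)·a + (-50)·b = -0.04
Eliminate b (×(-50) and ×20, subtract): 2450·a = 3.800 → a = ∂h/∂x = +0.001551
Back-substitute: b = ∂h/∂y = -0.001061.
|∇h| = √(0.001551² + -0.001061²) = 0.001879
Seepage velocity v = K·i/n = 1.5 × 0.001879 / 0.1 = 0.02818 m/day = 10.29 m/yr.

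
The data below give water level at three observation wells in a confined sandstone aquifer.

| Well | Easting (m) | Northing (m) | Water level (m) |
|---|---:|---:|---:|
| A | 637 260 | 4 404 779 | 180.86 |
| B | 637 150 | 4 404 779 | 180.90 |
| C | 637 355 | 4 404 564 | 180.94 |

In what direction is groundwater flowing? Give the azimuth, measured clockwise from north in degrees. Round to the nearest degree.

Taking A as reference: B−A = (-110, 0, +0.04); C−A = (95, -215, +0.08).
Determinant of the coordinate differences = (-110)·(-215) − 95·0 = 23650.
∂h/∂x = [(+0.04)·(-215) − (+0.08)·0] / 23650 = -0.0003636
∂h/∂y = [(-110)·(+0.08) − 95·(+0.04)] / 23650 = -0.0005328
Flow direction (−∇h) has components (+0.0003636 E, +0.0005328 N).
Azimuth = atan2(E, N) = atan2(+0.0003636, +0.0005328) = 34.3° ≈ 034°.

034°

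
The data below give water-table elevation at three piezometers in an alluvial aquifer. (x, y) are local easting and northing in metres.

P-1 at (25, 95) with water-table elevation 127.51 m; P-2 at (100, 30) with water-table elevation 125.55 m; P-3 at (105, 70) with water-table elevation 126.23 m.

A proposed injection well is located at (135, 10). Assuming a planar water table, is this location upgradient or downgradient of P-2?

Taking P-1 as reference: P-2−P-1 = (75, -65, -1.96); P-3−P-1 = (80, -25, -1.28).
Determinant of the coordinate differences = 75·(-25) − 80·(-65) = 3325.
∂h/∂x = [(-1.96)·(-25) − (-1.28)·(-65)] / 3325 = -0.01029
∂h/∂y = [75·(-1.28) − 80·(-1.96)] / 3325 = +0.01829
Head at (135, 10) = 127.51 + (-0.01029)·(110) + (+0.01829)·(-85) = 124.82 m.
That is lower than the 125.55 m at P-2, so the point is downgradient.

downgradient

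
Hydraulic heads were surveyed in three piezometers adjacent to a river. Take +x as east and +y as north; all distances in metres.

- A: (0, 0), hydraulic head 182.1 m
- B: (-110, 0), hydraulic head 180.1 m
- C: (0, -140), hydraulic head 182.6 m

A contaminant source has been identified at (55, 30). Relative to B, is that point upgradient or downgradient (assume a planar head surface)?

upgradient

∂h/∂x = (180.1 − 182.1) / (-110 − 0) = +0.01818
∂h/∂y = (182.6 − 182.1) / (-140 − 0) = -0.003571
Head at (55, 30) = 182.1 + (+0.01818)·(55) + (-0.003571)·(30) = 182.99 m.
That is higher than the 180.1 m at B, so the point is upgradient.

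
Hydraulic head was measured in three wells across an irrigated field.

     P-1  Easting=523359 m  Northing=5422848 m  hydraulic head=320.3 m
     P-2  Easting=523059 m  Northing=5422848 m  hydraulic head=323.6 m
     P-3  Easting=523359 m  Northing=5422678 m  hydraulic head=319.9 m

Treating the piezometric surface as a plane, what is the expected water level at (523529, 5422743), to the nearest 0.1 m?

318.2 m

∂h/∂x = (323.6 − 320.3) / (523059 − 523359) = -0.01100
∂h/∂y = (319.9 − 320.3) / (5422678 − 5422848) = +0.002353
h(523529, 5422743) = 320.3 + (-0.01100)·(170) + (+0.002353)·(-105) = 320.3 -1.870 -0.247 = 318.183 m.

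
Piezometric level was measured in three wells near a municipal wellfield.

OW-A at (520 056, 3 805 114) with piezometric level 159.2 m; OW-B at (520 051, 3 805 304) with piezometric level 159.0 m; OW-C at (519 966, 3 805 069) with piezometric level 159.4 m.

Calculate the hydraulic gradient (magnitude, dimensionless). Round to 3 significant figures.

With h = a·x + b·y + c and OW-A as origin, the differences give:
  (-5)·a + 190·b = -0.2
  (-90)·a + (-45)·b = +0.2
Eliminate b (×(-45) and ×190, subtract): 17325·a = -29.00 → a = ∂h/∂x = -0.001674
Back-substitute: b = ∂h/∂y = -0.001097.
|∇h| = √(-0.001674² + -0.001097²) = 0.002001

0.00200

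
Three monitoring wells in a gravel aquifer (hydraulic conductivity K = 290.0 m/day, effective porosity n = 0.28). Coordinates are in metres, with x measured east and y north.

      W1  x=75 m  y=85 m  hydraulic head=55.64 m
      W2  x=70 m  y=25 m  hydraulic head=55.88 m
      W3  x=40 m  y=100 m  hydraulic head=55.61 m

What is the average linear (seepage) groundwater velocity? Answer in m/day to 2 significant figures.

Three-point gradient (reference W1): Δ to W2 = (-5, -60, +0.24), Δ to W3 = (-35, 15, -0.03).
∂h/∂x = -0.0008276, ∂h/∂y = -0.003931 (det = -2175).
|∇h| = √(-0.0008276² + -0.003931²) = 0.004017
Seepage velocity v = K·i/n = 290.0 × 0.004017 / 0.28 = 4.16 m/day.

4.2 m/day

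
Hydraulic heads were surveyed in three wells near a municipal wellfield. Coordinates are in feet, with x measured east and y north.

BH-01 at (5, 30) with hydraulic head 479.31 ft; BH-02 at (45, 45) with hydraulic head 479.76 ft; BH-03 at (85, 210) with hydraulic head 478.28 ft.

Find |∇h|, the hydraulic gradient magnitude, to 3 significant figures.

0.0206

With h = a·x + b·y + c and BH-01 as origin, the differences give:
  40·a + 15·b = +0.45
  80·a + 180·b = -1.03
Eliminate b (×180 and ×15, subtract): 6000·a = 96.450 → a = ∂h/∂x = +0.01607
Back-substitute: b = ∂h/∂y = -0.01287.
|∇h| = √(0.01607² + -0.01287²) = 0.02059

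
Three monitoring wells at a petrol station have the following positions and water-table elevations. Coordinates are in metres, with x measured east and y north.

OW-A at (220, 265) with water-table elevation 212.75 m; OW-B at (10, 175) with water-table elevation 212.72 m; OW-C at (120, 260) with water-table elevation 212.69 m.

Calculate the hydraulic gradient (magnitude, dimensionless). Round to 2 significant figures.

0.0014

Taking OW-A as reference: OW-B−OW-A = (-210, -90, -0.03); OW-C−OW-A = (-100, -5, -0.06).
Determinant of the coordinate differences = (-210)·(-5) − (-100)·(-90) = -7950.
∂h/∂x = [(-0.03)·(-5) − (-0.06)·(-90)] / -7950 = +0.0006604
∂h/∂y = [(-210)·(-0.06) − (-100)·(-0.03)] / -7950 = -0.001208
|∇h| = √(0.0006604² + -0.001208²) = 0.001377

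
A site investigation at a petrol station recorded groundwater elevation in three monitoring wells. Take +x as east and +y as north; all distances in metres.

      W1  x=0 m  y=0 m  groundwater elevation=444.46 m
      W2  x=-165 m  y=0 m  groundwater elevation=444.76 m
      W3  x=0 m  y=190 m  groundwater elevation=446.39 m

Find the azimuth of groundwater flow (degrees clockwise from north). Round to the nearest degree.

∂h/∂x = (444.76 − 444.46) / (-165 − 0) = -0.001818
∂h/∂y = (446.39 − 444.46) / (190 − 0) = +0.01016
Flow direction (−∇h) has components (+0.001818 E, -0.01016 N).
Azimuth = atan2(E, N) = atan2(+0.001818, -0.01016) = 169.9° ≈ 170°.

170°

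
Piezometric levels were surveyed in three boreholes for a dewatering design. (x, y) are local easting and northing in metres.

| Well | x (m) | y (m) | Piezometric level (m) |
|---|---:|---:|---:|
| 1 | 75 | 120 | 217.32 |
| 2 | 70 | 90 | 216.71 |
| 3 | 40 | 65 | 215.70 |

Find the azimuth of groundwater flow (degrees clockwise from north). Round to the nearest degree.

Three-point gradient (reference 1): Δ to 2 = (-5, -30, -0.61), Δ to 3 = (-35, -55, -1.62).
∂h/∂x = +0.01942, ∂h/∂y = +0.01710 (det = -775).
Flow direction (−∇h) has components (-0.01942 E, -0.01710 N).
Azimuth = atan2(E, N) = atan2(-0.01942, -0.01710) = 228.6° ≈ 229°.

229°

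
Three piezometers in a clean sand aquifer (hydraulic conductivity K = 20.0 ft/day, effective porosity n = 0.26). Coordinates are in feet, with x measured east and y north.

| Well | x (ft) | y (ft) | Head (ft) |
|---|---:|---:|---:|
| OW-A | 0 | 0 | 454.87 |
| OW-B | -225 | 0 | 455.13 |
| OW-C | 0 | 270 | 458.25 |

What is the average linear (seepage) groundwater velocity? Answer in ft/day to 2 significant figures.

0.97 ft/day

∂h/∂x = (455.13 − 454.87) / (-225 − 0) = -0.001156
∂h/∂y = (458.25 − 454.87) / (270 − 0) = +0.01252
|∇h| = √(-0.001156² + 0.01252²) = 0.01257
Seepage velocity v = K·i/n = 20.0 × 0.01257 / 0.26 = 0.9669 ft/day.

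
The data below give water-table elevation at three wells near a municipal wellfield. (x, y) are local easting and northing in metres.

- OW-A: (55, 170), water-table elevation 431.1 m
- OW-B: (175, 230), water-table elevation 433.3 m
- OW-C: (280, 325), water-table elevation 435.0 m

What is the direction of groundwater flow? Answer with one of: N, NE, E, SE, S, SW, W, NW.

W

Taking OW-A as reference: OW-B−OW-A = (120, 60, +2.2); OW-C−OW-A = (225, 155, +3.9).
Solve a·Δx + b·Δy = Δh: det = 120·155 − 225·60 = 5100.
∂h/∂x = [(+2.2)·155 − (+3.9)·60] / 5100 = +0.02098
∂h/∂y = [120·(+3.9) − 225·(+2.2)] / 5100 = -0.005294
Flow = −∇h = (-0.02098 east, +0.005294 north), which points west.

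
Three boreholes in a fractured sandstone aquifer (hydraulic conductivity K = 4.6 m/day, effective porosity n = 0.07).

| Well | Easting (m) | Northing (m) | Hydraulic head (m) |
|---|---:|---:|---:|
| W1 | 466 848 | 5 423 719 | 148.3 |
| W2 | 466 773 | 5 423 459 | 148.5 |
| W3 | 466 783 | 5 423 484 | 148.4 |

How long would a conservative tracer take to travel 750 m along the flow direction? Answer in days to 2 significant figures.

380 days

Differences from W1: to W2 (Δx, Δy, Δh) = (-75, -260, +0.2); to W3 = (-65, -235, +0.1).
Solve a·Δx + b·Δy = Δh: det = (-75)·(-235) − (-65)·(-260) = 725.
∂h/∂x = [(+0.2)·(-235) − (+0.1)·(-260)] / 725 = -0.02897
∂h/∂y = [(-75)·(+0.1) − (-65)·(+0.2)] / 725 = +0.007586
|∇h| = √(-0.02897² + 0.007586²) = 0.02995
Seepage velocity v = K·i/n = 4.6 × 0.02995 / 0.07 = 1.968 m/day.
t = 750 / 1.968 = 381.1 days.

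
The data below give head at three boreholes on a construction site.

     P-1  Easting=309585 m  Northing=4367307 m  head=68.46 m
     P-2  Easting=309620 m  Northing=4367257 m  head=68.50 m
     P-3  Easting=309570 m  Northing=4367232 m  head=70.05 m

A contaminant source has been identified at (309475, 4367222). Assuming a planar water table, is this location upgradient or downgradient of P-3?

With h = a·x + b·y + c and P-1 as origin, the differences give:
  35·a + (-50)·b = +0.04
  (-15)·a + (-75)·b = +1.59
Eliminate b (×(-75) and ×(-50), subtract): -3375·a = 76.500 → a = ∂h/∂x = -0.02267
Back-substitute: b = ∂h/∂y = -0.01667.
Head at (309475, 4367222) = 68.46 + (-0.02267)·(-110) + (-0.01667)·(-85) = 72.37 m.
That is higher than the 70.05 m at P-3, so the point is upgradient.

upgradient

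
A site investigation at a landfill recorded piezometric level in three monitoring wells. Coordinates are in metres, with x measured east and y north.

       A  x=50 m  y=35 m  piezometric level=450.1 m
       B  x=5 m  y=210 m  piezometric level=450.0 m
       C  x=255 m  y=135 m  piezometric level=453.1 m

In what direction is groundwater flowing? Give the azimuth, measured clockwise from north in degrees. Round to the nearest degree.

Taking A as reference: B−A = (-45, 175, -0.1); C−A = (205, 100, +3.0).
Solve a·Δx + b·Δy = Δh: det = (-45)·100 − 205·175 = -40375.
∂h/∂x = [(-0.1)·100 − (+3.0)·175] / -40375 = +0.01325
∂h/∂y = [(-45)·(+3.0) − 205·(-0.1)] / -40375 = +0.002836
Flow direction (−∇h) has components (-0.01325 E, -0.002836 N).
Azimuth = atan2(E, N) = atan2(-0.01325, -0.002836) = 257.9° ≈ 258°.

258°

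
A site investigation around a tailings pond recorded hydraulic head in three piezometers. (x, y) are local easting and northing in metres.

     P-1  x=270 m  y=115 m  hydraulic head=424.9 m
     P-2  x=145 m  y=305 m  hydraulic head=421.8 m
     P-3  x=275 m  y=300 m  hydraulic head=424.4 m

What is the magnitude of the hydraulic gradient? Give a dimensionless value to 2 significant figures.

Differences from P-1: to P-2 (Δx, Δy, Δh) = (-125, 190, -3.1); to P-3 = (5, 185, -0.5).
Solve a·Δx + b·Δy = Δh: det = (-125)·185 − 5·190 = -24075.
∂h/∂x = [(-3.1)·185 − (-0.5)·190] / -24075 = +0.01988
∂h/∂y = [(-125)·(-0.5) − 5·(-3.1)] / -24075 = -0.003240
|∇h| = √(0.01988² + -0.003240²) = 0.02014

0.020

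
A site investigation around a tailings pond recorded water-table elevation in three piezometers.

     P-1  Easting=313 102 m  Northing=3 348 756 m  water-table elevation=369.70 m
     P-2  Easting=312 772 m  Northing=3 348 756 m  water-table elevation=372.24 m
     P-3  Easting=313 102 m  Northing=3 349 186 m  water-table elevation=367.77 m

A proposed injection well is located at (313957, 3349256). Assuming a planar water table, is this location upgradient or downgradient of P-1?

∂h/∂x = (372.24 − 369.70) / (312772 − 313102) = -0.007697
∂h/∂y = (367.77 − 369.70) / (3349186 − 3348756) = -0.004488
Head at (313957, 3349256) = 369.70 + (-0.007697)·(855) + (-0.004488)·(500) = 360.87 m.
That is lower than the 369.70 m at P-1, so the point is downgradient.

downgradient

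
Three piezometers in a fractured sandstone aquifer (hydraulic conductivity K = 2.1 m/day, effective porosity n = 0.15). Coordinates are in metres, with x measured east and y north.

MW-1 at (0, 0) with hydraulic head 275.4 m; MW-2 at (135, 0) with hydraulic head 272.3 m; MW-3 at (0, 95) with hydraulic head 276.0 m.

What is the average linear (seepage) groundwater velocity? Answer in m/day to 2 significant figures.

∂h/∂x = (272.3 − 275.4) / (135 − 0) = -0.02296
∂h/∂y = (276.0 − 275.4) / (95 − 0) = +0.006316
|∇h| = √(-0.02296² + 0.006316²) = 0.02381
Seepage velocity v = K·i/n = 2.1 × 0.02381 / 0.15 = 0.3333 m/day.

0.33 m/day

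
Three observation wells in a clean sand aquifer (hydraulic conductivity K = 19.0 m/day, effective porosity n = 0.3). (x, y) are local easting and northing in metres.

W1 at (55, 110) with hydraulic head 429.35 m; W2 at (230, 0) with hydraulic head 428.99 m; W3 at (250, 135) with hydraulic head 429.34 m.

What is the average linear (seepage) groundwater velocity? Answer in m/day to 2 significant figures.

0.17 m/day

Differences from W1: to W2 (Δx, Δy, Δh) = (175, -110, -0.36); to W3 = (195, 25, -0.01).
Determinant of the coordinate differences = 175·25 − 195·(-110) = 25825.
∂h/∂x = [(-0.36)·25 − (-0.01)·(-110)] / 25825 = -0.0003911
∂h/∂y = [175·(-0.01) − 195·(-0.36)] / 25825 = +0.002651
|∇h| = √(-0.0003911² + 0.002651²) = 0.00268
Seepage velocity v = K·i/n = 19.0 × 0.00268 / 0.3 = 0.1697 m/day.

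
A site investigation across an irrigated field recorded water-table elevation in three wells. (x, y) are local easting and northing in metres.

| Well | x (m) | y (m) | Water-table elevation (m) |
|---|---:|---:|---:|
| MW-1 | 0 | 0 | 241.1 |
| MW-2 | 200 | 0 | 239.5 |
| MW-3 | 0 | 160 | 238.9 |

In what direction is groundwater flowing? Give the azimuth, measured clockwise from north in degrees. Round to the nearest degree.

∂h/∂x = (239.5 − 241.1) / (200 − 0) = -0.008000
∂h/∂y = (238.9 − 241.1) / (160 − 0) = -0.01375
Flow direction (−∇h) has components (+0.008000 E, +0.01375 N).
Azimuth = atan2(E, N) = atan2(+0.008000, +0.01375) = 30.2° ≈ 030°.

030°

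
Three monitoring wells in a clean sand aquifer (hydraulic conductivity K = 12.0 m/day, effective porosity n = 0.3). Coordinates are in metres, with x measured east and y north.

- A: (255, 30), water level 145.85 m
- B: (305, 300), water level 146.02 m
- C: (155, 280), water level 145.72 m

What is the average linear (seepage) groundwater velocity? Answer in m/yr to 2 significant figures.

Differences from A: to B (Δx, Δy, Δh) = (50, 270, +0.17); to C = (-100, 250, -0.13).
Determinant of the coordinate differences = 50·250 − (-100)·270 = 39500.
∂h/∂x = [(+0.17)·250 − (-0.13)·270] / 39500 = +0.001965
∂h/∂y = [50·(-0.13) − (-100)·(+0.17)] / 39500 = +0.0002658
|∇h| = √(0.001965² + 0.0002658²) = 0.001983
Seepage velocity v = K·i/n = 12.0 × 0.001983 / 0.3 = 0.07932 m/day = 28.97 m/yr.

29 m/yr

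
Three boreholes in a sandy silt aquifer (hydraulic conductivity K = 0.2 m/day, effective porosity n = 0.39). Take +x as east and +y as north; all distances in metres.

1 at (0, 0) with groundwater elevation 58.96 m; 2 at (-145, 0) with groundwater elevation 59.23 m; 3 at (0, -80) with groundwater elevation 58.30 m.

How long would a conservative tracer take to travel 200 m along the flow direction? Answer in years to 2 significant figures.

∂h/∂x = (59.23 − 58.96) / (-145 − 0) = -0.001862
∂h/∂y = (58.30 − 58.96) / (-80 − 0) = +0.008250
|∇h| = √(-0.001862² + 0.008250²) = 0.008458
Seepage velocity v = K·i/n = 0.2 × 0.008458 / 0.39 = 0.004337 m/day.
t = 200 / 0.004337 = 4.611e+04 days = 126 years.

130 years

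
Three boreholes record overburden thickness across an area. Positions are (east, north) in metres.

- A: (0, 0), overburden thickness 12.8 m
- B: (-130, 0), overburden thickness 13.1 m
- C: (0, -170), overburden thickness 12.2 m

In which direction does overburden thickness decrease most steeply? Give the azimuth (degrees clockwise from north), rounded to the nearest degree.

147°

∂d/∂x = (13.1 − 12.8) / (-130 − 0) = -0.002308
∂d/∂y = (12.2 − 12.8) / (-170 − 0) = +0.003529
Steepest decrease is along −∇f: components (+0.002308 E, -0.003529 N).
Azimuth = atan2(+0.002308, -0.003529) = 146.8° ≈ 147°.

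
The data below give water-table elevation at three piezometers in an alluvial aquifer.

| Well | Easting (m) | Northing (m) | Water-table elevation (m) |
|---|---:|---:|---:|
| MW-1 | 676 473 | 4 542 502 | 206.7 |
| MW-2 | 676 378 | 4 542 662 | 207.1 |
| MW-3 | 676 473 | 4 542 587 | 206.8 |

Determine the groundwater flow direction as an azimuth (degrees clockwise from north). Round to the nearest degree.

118°

Differences from MW-1: to MW-2 (Δx, Δy, Δh) = (-95, 160, +0.4); to MW-3 = (0, 85, +0.1).
Determinant of the coordinate differences = (-95)·85 − 0·160 = -8075.
∂h/∂x = [(+0.4)·85 − (+0.1)·160] / -8075 = -0.002229
∂h/∂y = [(-95)·(+0.1) − 0·(+0.4)] / -8075 = +0.001176
Flow direction (−∇h) has components (+0.002229 E, -0.001176 N).
Azimuth = atan2(E, N) = atan2(+0.002229, -0.001176) = 117.8° ≈ 118°.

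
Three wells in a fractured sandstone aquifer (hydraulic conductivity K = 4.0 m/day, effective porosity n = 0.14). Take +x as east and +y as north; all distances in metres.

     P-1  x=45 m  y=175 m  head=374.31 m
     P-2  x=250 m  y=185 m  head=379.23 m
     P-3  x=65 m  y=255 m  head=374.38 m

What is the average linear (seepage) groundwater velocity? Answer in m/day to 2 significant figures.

0.71 m/day

With h = a·x + b·y + c and P-1 as origin, the differences give:
  205·a + 10·b = +4.92
  20·a + 80·b = +0.07
Eliminate b (×80 and ×10, subtract): 16200·a = 392.900 → a = ∂h/∂x = +0.02425
Back-substitute: b = ∂h/∂y = -0.005188.
|∇h| = √(0.02425² + -0.005188²) = 0.0248
Seepage velocity v = K·i/n = 4.0 × 0.0248 / 0.14 = 0.7086 m/day.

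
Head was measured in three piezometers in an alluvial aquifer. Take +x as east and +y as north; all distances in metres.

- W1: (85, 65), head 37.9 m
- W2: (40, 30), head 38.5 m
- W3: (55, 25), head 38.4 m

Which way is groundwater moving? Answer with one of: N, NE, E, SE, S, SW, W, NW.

Taking W1 as reference: W2−W1 = (-45, -35, +0.6); W3−W1 = (-30, -40, +0.5).
Determinant of the coordinate differences = (-45)·(-40) − (-30)·(-35) = 750.
∂h/∂x = [(+0.6)·(-40) − (+0.5)·(-35)] / 750 = -0.008667
∂h/∂y = [(-45)·(+0.5) − (-30)·(+0.6)] / 750 = -0.006000
Flow = −∇h = (+0.008667 east, +0.006000 north), which points northeast.

NE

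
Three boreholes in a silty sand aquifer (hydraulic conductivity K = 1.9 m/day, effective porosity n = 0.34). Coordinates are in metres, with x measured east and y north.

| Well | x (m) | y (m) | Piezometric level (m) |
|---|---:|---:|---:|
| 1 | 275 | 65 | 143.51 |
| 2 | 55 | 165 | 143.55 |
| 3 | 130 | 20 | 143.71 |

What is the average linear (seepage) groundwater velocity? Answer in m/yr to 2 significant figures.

Differences from 1: to 2 (Δx, Δy, Δh) = (-220, 100, +0.04); to 3 = (-145, -45, +0.20).
Determinant of the coordinate differences = (-220)·(-45) − (-145)·100 = 24400.
∂h/∂x = [(+0.04)·(-45) − (+0.20)·100] / 24400 = -0.0008934
∂h/∂y = [(-220)·(+0.20) − (-145)·(+0.04)] / 24400 = -0.001566
|∇h| = √(-0.0008934² + -0.001566²) = 0.001803
Seepage velocity v = K·i/n = 1.9 × 0.001803 / 0.34 = 0.01008 m/day = 3.682 m/yr.

3.7 m/yr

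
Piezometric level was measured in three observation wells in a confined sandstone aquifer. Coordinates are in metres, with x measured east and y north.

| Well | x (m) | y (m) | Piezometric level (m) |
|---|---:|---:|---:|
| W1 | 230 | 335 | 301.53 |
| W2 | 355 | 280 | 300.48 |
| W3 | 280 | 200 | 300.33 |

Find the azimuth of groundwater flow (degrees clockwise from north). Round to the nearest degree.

142°

With h = a·x + b·y + c and W1 as origin, the differences give:
  125·a + (-55)·b = -1.05
  50·a + (-135)·b = -1.20
Eliminate b (×(-135) and ×(-55), subtract): -14125·a = 75.750 → a = ∂h/∂x = -0.005363
Back-substitute: b = ∂h/∂y = +0.006903.
Flow direction (−∇h) has components (+0.005363 E, -0.006903 N).
Azimuth = atan2(E, N) = atan2(+0.005363, -0.006903) = 142.2° ≈ 142°.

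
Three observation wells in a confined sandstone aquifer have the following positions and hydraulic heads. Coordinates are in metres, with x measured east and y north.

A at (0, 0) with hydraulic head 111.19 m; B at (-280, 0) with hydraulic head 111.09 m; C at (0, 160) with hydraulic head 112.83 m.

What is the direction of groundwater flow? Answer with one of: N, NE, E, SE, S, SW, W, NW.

∂h/∂x = (111.09 − 111.19) / (-280 − 0) = +0.0003571
∂h/∂y = (112.83 − 111.19) / (160 − 0) = +0.01025
Flow = −∇h = (-0.0003571 east, -0.01025 north), which points south.

S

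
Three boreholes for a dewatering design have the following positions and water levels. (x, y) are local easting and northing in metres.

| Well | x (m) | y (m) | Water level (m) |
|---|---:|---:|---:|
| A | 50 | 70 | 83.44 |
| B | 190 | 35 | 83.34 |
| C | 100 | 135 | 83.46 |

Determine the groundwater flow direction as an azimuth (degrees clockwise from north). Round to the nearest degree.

Taking A as reference: B−A = (140, -35, -0.10); C−A = (50, 65, +0.02).
Solve a·Δx + b·Δy = Δh: det = 140·65 − 50·(-35) = 10850.
∂h/∂x = [(-0.10)·65 − (+0.02)·(-35)] / 10850 = -0.0005346
∂h/∂y = [140·(+0.02) − 50·(-0.10)] / 10850 = +0.0007189
Flow direction (−∇h) has components (+0.0005346 E, -0.0007189 N).
Azimuth = atan2(E, N) = atan2(+0.0005346, -0.0007189) = 143.4° ≈ 143°.

143°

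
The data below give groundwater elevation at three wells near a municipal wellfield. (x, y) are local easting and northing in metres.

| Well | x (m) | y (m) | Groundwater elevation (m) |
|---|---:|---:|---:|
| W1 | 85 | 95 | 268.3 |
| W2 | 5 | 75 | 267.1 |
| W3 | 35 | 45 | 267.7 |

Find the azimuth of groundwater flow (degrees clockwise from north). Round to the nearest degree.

Taking W1 as reference: W2−W1 = (-80, -20, -1.2); W3−W1 = (-50, -50, -0.6).
Solve a·Δx + b·Δy = Δh: det = (-80)·(-50) − (-50)·(-20) = 3000.
∂h/∂x = [(-1.2)·(-50) − (-0.6)·(-20)] / 3000 = +0.01600
∂h/∂y = [(-80)·(-0.6) − (-50)·(-1.2)] / 3000 = -0.004000
Flow direction (−∇h) has components (-0.01600 E, +0.004000 N).
Azimuth = atan2(E, N) = atan2(-0.01600, +0.004000) = 284.0° ≈ 284°.

284°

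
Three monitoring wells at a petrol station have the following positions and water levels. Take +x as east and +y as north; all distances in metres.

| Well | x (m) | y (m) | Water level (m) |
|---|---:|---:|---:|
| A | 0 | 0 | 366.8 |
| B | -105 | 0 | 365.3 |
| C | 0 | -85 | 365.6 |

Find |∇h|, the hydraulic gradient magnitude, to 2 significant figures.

∂h/∂x = (365.3 − 366.8) / (-105 − 0) = +0.01429
∂h/∂y = (365.6 − 366.8) / (-85 − 0) = +0.01412
|∇h| = √(0.01429² + 0.01412²) = 0.02009

0.020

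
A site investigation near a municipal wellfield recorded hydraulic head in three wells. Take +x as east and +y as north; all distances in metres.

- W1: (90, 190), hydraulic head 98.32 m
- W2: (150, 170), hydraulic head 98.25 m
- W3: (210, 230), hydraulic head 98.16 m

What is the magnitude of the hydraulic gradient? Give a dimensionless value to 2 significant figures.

0.0013

Differences from W1: to W2 (Δx, Δy, Δh) = (60, -20, -0.07); to W3 = (120, 40, -0.16).
Solve a·Δx + b·Δy = Δh: det = 60·40 − 120·(-20) = 4800.
∂h/∂x = [(-0.07)·40 − (-0.16)·(-20)] / 4800 = -0.001250
∂h/∂y = [60·(-0.16) − 120·(-0.07)] / 4800 = -0.0002500
|∇h| = √(-0.001250² + -0.0002500²) = 0.001275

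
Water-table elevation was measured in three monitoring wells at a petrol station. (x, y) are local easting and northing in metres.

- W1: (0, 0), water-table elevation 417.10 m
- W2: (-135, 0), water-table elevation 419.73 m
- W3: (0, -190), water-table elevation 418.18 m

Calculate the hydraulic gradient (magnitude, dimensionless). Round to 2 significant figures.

0.020

∂h/∂x = (419.73 − 417.10) / (-135 − 0) = -0.01948
∂h/∂y = (418.18 − 417.10) / (-190 − 0) = -0.005684
|∇h| = √(-0.01948² + -0.005684²) = 0.02029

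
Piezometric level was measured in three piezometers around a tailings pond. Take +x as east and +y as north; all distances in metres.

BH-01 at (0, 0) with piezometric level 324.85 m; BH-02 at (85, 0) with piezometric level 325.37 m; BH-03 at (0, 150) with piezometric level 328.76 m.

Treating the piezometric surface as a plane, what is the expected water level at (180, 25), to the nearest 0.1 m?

326.6 m

∂h/∂x = (325.37 − 324.85) / (85 − 0) = +0.006118
∂h/∂y = (328.76 − 324.85) / (150 − 0) = +0.02607
h(180, 25) = 324.85 + (+0.006118)·(180) + (+0.02607)·(25) = 324.85 +1.101 +0.652 = 326.603 m.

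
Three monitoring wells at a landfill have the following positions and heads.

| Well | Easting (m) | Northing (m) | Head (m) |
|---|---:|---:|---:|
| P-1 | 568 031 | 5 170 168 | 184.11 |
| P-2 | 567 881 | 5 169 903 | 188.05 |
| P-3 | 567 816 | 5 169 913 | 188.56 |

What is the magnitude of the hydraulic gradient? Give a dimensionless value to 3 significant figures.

0.0134

With h = a·x + b·y + c and P-1 as origin, the differences give:
  (-150)·a + (-265)·b = +3.94
  (-215)·a + (-255)·b = +4.45
Eliminate b (×(-255) and ×(-265), subtract): -18725·a = 174.550 → a = ∂h/∂x = -0.009322
Back-substitute: b = ∂h/∂y = -0.009591.
|∇h| = √(-0.009322² + -0.009591²) = 0.01337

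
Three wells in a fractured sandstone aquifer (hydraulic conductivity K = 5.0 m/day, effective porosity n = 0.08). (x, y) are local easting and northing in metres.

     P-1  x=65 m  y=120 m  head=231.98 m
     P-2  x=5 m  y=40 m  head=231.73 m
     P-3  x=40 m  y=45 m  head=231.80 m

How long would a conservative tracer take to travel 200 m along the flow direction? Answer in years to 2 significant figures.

3.5 years

Taking P-1 as reference: P-2−P-1 = (-60, -80, -0.25); P-3−P-1 = (-25, -75, -0.18).
Solve a·Δx + b·Δy = Δh: det = (-60)·(-75) − (-25)·(-80) = 2500.
∂h/∂x = [(-0.25)·(-75) − (-0.18)·(-80)] / 2500 = +0.001740
∂h/∂y = [(-60)·(-0.18) − (-25)·(-0.25)] / 2500 = +0.001820
|∇h| = √(0.001740² + 0.001820²) = 0.002518
Seepage velocity v = K·i/n = 5.0 × 0.002518 / 0.08 = 0.1574 m/day.
t = 200 / 0.1574 = 1271 days = 3.48 years.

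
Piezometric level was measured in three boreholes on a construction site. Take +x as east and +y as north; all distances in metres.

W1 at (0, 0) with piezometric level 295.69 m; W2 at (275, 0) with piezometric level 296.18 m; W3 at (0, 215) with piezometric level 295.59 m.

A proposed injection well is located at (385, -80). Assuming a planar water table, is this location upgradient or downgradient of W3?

∂h/∂x = (296.18 − 295.69) / (275 − 0) = +0.001782
∂h/∂y = (295.59 − 295.69) / (215 − 0) = -0.0004651
Head at (385, -80) = 295.69 + (+0.001782)·(385) + (-0.0004651)·(-80) = 296.41 m.
That is higher than the 295.59 m at W3, so the point is upgradient.

upgradient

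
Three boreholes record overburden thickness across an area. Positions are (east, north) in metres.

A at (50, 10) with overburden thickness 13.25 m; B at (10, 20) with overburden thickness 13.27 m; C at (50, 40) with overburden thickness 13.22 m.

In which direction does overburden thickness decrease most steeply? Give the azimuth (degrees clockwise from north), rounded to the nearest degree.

037°

With d = a·x + b·y + c and A as origin, the differences give:
  (-40)·a + 10·b = +0.02
  0·a + 30·b = -0.03
Eliminate b (×30 and ×10, subtract): -1200·a = 0.900 → a = ∂d/∂x = -0.0007500
Back-substitute: b = ∂d/∂y = -0.0010000.
Steepest decrease is along −∇f: components (+0.0007500 E, +0.0010000 N).
Azimuth = atan2(+0.0007500, +0.0010000) = 36.9° ≈ 037°.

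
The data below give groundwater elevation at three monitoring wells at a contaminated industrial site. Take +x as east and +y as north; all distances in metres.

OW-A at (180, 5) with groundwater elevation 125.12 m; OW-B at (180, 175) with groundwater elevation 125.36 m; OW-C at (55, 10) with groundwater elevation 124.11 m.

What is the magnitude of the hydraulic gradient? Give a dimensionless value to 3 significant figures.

With h = a·x + b·y + c and OW-A as origin, the differences give:
  0·a + 170·b = +0.24
  (-125)·a + 5·b = -1.01
Eliminate b (×5 and ×170, subtract): 21250·a = 172.900 → a = ∂h/∂x = +0.008136
Back-substitute: b = ∂h/∂y = +0.001412.
|∇h| = √(0.008136² + 0.001412²) = 0.008258

0.00826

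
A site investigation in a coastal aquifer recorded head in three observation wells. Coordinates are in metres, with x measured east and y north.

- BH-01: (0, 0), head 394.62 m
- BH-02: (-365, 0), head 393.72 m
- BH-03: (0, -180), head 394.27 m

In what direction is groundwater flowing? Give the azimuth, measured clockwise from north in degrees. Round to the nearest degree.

∂h/∂x = (393.72 − 394.62) / (-365 − 0) = +0.002466
∂h/∂y = (394.27 − 394.62) / (-180 − 0) = +0.001944
Flow direction (−∇h) has components (-0.002466 E, -0.001944 N).
Azimuth = atan2(E, N) = atan2(-0.002466, -0.001944) = 231.7° ≈ 232°.

232°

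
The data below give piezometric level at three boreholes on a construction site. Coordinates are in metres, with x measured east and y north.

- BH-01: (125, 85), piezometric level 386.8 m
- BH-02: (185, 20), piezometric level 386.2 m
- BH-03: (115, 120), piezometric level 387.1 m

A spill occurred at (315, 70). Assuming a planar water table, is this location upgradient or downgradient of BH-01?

downgradient

With h = a·x + b·y + c and BH-01 as origin, the differences give:
  60·a + (-65)·b = -0.6
  (-10)·a + 35·b = +0.3
Eliminate b (×35 and ×(-65), subtract): 1450·a = -1.50 → a = ∂h/∂x = -0.001034
Back-substitute: b = ∂h/∂y = +0.008276.
Head at (315, 70) = 386.8 + (-0.001034)·(190) + (+0.008276)·(-15) = 386.48 m.
That is lower than the 386.8 m at BH-01, so the point is downgradient.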